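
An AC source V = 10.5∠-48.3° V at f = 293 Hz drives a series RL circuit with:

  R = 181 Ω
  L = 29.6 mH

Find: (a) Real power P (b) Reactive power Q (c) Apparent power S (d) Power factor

Step 1 — Angular frequency: ω = 2π·f = 2π·293 = 1841 rad/s.
Step 2 — Component impedances:
  R: Z = R = 181 Ω
  L: Z = jωL = j·1841·0.0296 = 0 + j54.49 Ω
Step 3 — Series combination: Z_total = R + L = 181 + j54.49 Ω = 189∠16.8° Ω.
Step 4 — Source phasor: V = 10.5∠-48.3° V = 6.985 - j7.84 V.
Step 5 — Current: I = V / Z = 0.02343 - j0.05037 A = 0.05555∠-65.1° A.
Step 6 — Complex power: S = V·I* = 0.5585 + j0.1681 VA.
Step 7 — Real power: P = Re(S) = 0.5585 W.
Step 8 — Reactive power: Q = Im(S) = 0.1681 VAR.
Step 9 — Apparent power: |S| = 0.5833 VA.
Step 10 — Power factor: PF = P/|S| = 0.9575 (lagging).

(a) P = 0.5585 W  (b) Q = 0.1681 VAR  (c) S = 0.5833 VA  (d) PF = 0.9575 (lagging)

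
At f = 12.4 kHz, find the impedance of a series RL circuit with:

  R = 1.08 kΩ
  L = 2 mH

Step 1 — Angular frequency: ω = 2π·f = 2π·1.24e+04 = 7.791e+04 rad/s.
Step 2 — Component impedances:
  R: Z = R = 1080 Ω
  L: Z = jωL = j·7.791e+04·0.002 = 0 + j155.8 Ω
Step 3 — Series combination: Z_total = R + L = 1080 + j155.8 Ω = 1091∠8.2° Ω.

Z = 1080 + j155.8 Ω = 1091∠8.2° Ω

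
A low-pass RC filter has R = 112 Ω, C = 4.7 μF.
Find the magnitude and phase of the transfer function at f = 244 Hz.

Step 1 — Angular frequency: ω = 2π·244 = 1533 rad/s.
Step 2 — Transfer function: H(jω) = 1/(1 + jωRC).
Step 3 — Denominator: 1 + jωRC = 1 + j·1533·112·4.7e-06 = 1 + j0.807.
Step 4 — H = 0.6056 - j0.4887.
Step 5 — Magnitude: |H| = 0.7782 (-2.2 dB); phase: φ = -38.9°.

|H| = 0.7782 (-2.2 dB), φ = -38.9°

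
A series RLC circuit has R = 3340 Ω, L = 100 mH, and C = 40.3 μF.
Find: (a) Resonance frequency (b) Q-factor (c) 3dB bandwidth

Step 1 — Resonance condition Im(Z)=0 gives ω₀ = 1/√(LC).
Step 2 — ω₀ = 1/√(0.1·4.03e-05) = 498.1 rad/s.
Step 3 — f₀ = ω₀/(2π) = 79.28 Hz.
Step 4 — Series Q: Q = ω₀L/R = 498.1·0.1/3340 = 0.01491.
Step 5 — 3dB bandwidth: Δω = ω₀/Q = 3.34e+04 rad/s; BW = Δω/(2π) = 5316 Hz.

(a) f₀ = 79.28 Hz  (b) Q = 0.01491  (c) BW = 5316 Hz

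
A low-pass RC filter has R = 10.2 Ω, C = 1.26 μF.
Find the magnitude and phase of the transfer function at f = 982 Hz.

Step 1 — Angular frequency: ω = 2π·982 = 6170 rad/s.
Step 2 — Transfer function: H(jω) = 1/(1 + jωRC).
Step 3 — Denominator: 1 + jωRC = 1 + j·6170·10.2·1.26e-06 = 1 + j0.0793.
Step 4 — H = 0.9938 - j0.0788.
Step 5 — Magnitude: |H| = 0.9969 (-0.0 dB); phase: φ = -4.5°.

|H| = 0.9969 (-0.0 dB), φ = -4.5°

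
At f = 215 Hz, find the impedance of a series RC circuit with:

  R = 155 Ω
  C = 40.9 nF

Step 1 — Angular frequency: ω = 2π·f = 2π·215 = 1351 rad/s.
Step 2 — Component impedances:
  R: Z = R = 155 Ω
  C: Z = 1/(jωC) = -j/(ω·C) = 0 - j1.81e+04 Ω
Step 3 — Series combination: Z_total = R + C = 155 - j1.81e+04 Ω = 1.81e+04∠-89.5° Ω.

Z = 155 - j1.81e+04 Ω = 1.81e+04∠-89.5° Ω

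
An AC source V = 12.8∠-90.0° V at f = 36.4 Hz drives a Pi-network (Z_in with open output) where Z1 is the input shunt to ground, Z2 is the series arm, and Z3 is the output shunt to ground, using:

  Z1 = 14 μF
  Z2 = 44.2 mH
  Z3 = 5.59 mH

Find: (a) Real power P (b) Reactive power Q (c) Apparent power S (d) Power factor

Step 1 — Angular frequency: ω = 2π·f = 2π·36.4 = 228.7 rad/s.
Step 2 — Component impedances:
  Z1: Z = 1/(jωC) = -j/(ω·C) = 0 - j312.3 Ω
  Z2: Z = jωL = j·228.7·0.0442 = 0 + j10.11 Ω
  Z3: Z = jωL = j·228.7·0.00559 = 0 + j1.278 Ω
Step 3 — With open output, the series arm Z2 and the output shunt Z3 appear in series to ground: Z2 + Z3 = 0 + j11.39 Ω.
Step 4 — Parallel with input shunt Z1: Z_in = Z1 || (Z2 + Z3) = 0 + j11.82 Ω = 11.82∠90.0° Ω.
Step 5 — Source phasor: V = 12.8∠-90.0° V = 0 - j12.8 V.
Step 6 — Current: I = V / Z = -1.083 A = 1.083∠-180.0° A.
Step 7 — Complex power: S = V·I* = 0 + j13.86 VA.
Step 8 — Real power: P = Re(S) = 0 W.
Step 9 — Reactive power: Q = Im(S) = 13.86 VAR.
Step 10 — Apparent power: |S| = 13.86 VA.
Step 11 — Power factor: PF = P/|S| = 0 (lagging).

(a) P = 0 W  (b) Q = 13.86 VAR  (c) S = 13.86 VA  (d) PF = 0 (lagging)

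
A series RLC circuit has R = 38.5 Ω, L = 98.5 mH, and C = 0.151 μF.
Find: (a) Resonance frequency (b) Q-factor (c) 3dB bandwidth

Step 1 — Resonance: ω₀ = 1/√(LC) = 1/√(0.0985·1.51e-07) = 8200 rad/s.
Step 2 — f₀ = ω₀/(2π) = 1305 Hz.
Step 3 — Series Q: Q = ω₀L/R = 8200·0.0985/38.5 = 20.98.
Step 4 — Bandwidth: Δω = ω₀/Q = 390.9 rad/s; BW = Δω/(2π) = 62.21 Hz.

(a) f₀ = 1305 Hz  (b) Q = 20.98  (c) BW = 62.21 Hz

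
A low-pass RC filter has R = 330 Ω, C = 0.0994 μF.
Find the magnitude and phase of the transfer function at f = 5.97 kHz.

Step 1 — Angular frequency: ω = 2π·5970 = 3.751e+04 rad/s.
Step 2 — Transfer function: H(jω) = 1/(1 + jωRC).
Step 3 — Denominator: 1 + jωRC = 1 + j·3.751e+04·330·9.94e-08 = 1 + j1.23.
Step 4 — H = 0.3978 - j0.4894.
Step 5 — Magnitude: |H| = 0.6307 (-4.0 dB); phase: φ = -50.9°.

|H| = 0.6307 (-4.0 dB), φ = -50.9°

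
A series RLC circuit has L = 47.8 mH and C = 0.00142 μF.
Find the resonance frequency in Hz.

Step 1 — Resonance condition Im(Z)=0 gives ω₀ = 1/√(LC).
Step 2 — ω₀ = 1/√(0.0478·1.42e-09) = 1.214e+05 rad/s.
Step 3 — f₀ = ω₀/(2π) = 1.932e+04 Hz.

f₀ = 1.932e+04 Hz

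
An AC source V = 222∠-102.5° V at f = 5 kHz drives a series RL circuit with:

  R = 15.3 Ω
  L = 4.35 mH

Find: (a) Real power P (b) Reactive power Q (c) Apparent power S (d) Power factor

Step 1 — Angular frequency: ω = 2π·f = 2π·5000 = 3.142e+04 rad/s.
Step 2 — Component impedances:
  R: Z = R = 15.3 Ω
  L: Z = jωL = j·3.142e+04·0.00435 = 0 + j136.7 Ω
Step 3 — Series combination: Z_total = R + L = 15.3 + j136.7 Ω = 137.5∠83.6° Ω.
Step 4 — Source phasor: V = 222∠-102.5° V = -48.05 - j216.7 V.
Step 5 — Current: I = V / Z = -1.605 + j0.1719 A = 1.614∠173.9° A.
Step 6 — Complex power: S = V·I* = 39.88 + j356.2 VA.
Step 7 — Real power: P = Re(S) = 39.88 W.
Step 8 — Reactive power: Q = Im(S) = 356.2 VAR.
Step 9 — Apparent power: |S| = 358.4 VA.
Step 10 — Power factor: PF = P/|S| = 0.1113 (lagging).

(a) P = 39.88 W  (b) Q = 356.2 VAR  (c) S = 358.4 VA  (d) PF = 0.1113 (lagging)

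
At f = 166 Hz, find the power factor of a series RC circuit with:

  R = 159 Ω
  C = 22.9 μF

Step 1 — Angular frequency: ω = 2π·f = 2π·166 = 1043 rad/s.
Step 2 — Component impedances:
  R: Z = R = 159 Ω
  C: Z = 1/(jωC) = -j/(ω·C) = 0 - j41.87 Ω
Step 3 — Series combination: Z_total = R + C = 159 - j41.87 Ω = 164.4∠-14.8° Ω.
Step 4 — Power factor: PF = cos(φ) = Re(Z)/|Z| = 159/164.42 = 0.967.
Step 5 — Type: Im(Z) = -41.87 ⇒ leading (phase φ = -14.8°).

PF = 0.967 (leading, φ = -14.8°)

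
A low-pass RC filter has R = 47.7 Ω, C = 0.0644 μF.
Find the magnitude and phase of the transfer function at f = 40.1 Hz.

Step 1 — Angular frequency: ω = 2π·40.1 = 252 rad/s.
Step 2 — Transfer function: H(jω) = 1/(1 + jωRC).
Step 3 — Denominator: 1 + jωRC = 1 + j·252·47.7·6.44e-08 = 1 + j0.000774.
Step 4 — H = 1 - j0.000774.
Step 5 — Magnitude: |H| = 1 (-0.0 dB); phase: φ = -0.0°.

|H| = 1 (-0.0 dB), φ = -0.0°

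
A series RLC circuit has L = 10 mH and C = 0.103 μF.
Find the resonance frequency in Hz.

Step 1 — Resonance condition Im(Z)=0 gives ω₀ = 1/√(LC).
Step 2 — ω₀ = 1/√(0.01·1.03e-07) = 3.116e+04 rad/s.
Step 3 — f₀ = ω₀/(2π) = 4959 Hz.

f₀ = 4959 Hz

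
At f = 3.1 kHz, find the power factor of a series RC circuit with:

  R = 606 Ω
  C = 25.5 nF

Step 1 — Angular frequency: ω = 2π·f = 2π·3100 = 1.948e+04 rad/s.
Step 2 — Component impedances:
  R: Z = R = 606 Ω
  C: Z = 1/(jωC) = -j/(ω·C) = 0 - j2013 Ω
Step 3 — Series combination: Z_total = R + C = 606 - j2013 Ω = 2103∠-73.2° Ω.
Step 4 — Power factor: PF = cos(φ) = Re(Z)/|Z| = 606/2103 = 0.2882.
Step 5 — Type: Im(Z) = -2013 ⇒ leading (phase φ = -73.2°).

PF = 0.2882 (leading, φ = -73.2°)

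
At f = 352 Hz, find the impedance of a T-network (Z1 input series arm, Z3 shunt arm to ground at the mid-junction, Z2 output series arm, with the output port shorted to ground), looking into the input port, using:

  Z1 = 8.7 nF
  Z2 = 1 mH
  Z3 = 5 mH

Step 1 — Angular frequency: ω = 2π·f = 2π·352 = 2212 rad/s.
Step 2 — Component impedances:
  Z1: Z = 1/(jωC) = -j/(ω·C) = 0 - j5.197e+04 Ω
  Z2: Z = jωL = j·2212·0.001 = 0 + j2.212 Ω
  Z3: Z = jωL = j·2212·0.005 = 0 + j11.06 Ω
Step 3 — With the output port shorted to ground, the output series arm Z2 runs from the junction to ground; the shunt arm Z3 also runs from the junction to ground. They appear in parallel: Z3 || Z2 = 0 + j1.843 Ω.
Step 4 — Series with input arm Z1: Z_in = Z1 + (Z3 || Z2) = 0 - j5.197e+04 Ω = 5.197e+04∠-90.0° Ω.

Z = 0 - j5.197e+04 Ω = 5.197e+04∠-90.0° Ω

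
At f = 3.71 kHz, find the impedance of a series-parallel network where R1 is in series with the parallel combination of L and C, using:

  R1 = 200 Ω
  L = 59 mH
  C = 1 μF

Step 1 — Angular frequency: ω = 2π·f = 2π·3710 = 2.331e+04 rad/s.
Step 2 — Component impedances:
  R1: Z = R = 200 Ω
  L: Z = jωL = j·2.331e+04·0.059 = 0 + j1375 Ω
  C: Z = 1/(jωC) = -j/(ω·C) = 0 - j42.9 Ω
Step 3 — Parallel branch: L || C = 1/(1/L + 1/C) = 0 - j44.28 Ω.
Step 4 — Series with R1: Z_total = R1 + (L || C) = 200 - j44.28 Ω = 204.8∠-12.5° Ω.

Z = 200 - j44.28 Ω = 204.8∠-12.5° Ω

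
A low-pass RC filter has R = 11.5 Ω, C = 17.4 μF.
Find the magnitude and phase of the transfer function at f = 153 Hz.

Step 1 — Angular frequency: ω = 2π·153 = 961.3 rad/s.
Step 2 — Transfer function: H(jω) = 1/(1 + jωRC).
Step 3 — Denominator: 1 + jωRC = 1 + j·961.3·11.5·1.74e-05 = 1 + j0.1924.
Step 4 — H = 0.9643 - j0.1855.
Step 5 — Magnitude: |H| = 0.982 (-0.2 dB); phase: φ = -10.9°.

|H| = 0.982 (-0.2 dB), φ = -10.9°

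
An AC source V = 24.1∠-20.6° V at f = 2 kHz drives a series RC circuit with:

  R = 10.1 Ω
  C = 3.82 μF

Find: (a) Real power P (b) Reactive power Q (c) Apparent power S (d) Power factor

Step 1 — Angular frequency: ω = 2π·f = 2π·2000 = 1.257e+04 rad/s.
Step 2 — Component impedances:
  R: Z = R = 10.1 Ω
  C: Z = 1/(jωC) = -j/(ω·C) = 0 - j20.83 Ω
Step 3 — Series combination: Z_total = R + C = 10.1 - j20.83 Ω = 23.15∠-64.1° Ω.
Step 4 — Source phasor: V = 24.1∠-20.6° V = 22.56 - j8.479 V.
Step 5 — Current: I = V / Z = 0.7547 + j0.717 A = 1.041∠43.5° A.
Step 6 — Complex power: S = V·I* = 10.94 - j22.57 VA.
Step 7 — Real power: P = Re(S) = 10.94 W.
Step 8 — Reactive power: Q = Im(S) = -22.57 VAR.
Step 9 — Apparent power: |S| = 25.09 VA.
Step 10 — Power factor: PF = P/|S| = 0.4363 (leading).

(a) P = 10.94 W  (b) Q = -22.57 VAR  (c) S = 25.09 VA  (d) PF = 0.4363 (leading)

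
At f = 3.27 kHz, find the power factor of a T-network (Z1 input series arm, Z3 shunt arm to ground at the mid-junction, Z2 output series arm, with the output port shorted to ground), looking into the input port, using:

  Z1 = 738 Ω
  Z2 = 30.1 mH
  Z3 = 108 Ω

Step 1 — Angular frequency: ω = 2π·f = 2π·3270 = 2.055e+04 rad/s.
Step 2 — Component impedances:
  Z1: Z = R = 738 Ω
  Z2: Z = jωL = j·2.055e+04·0.0301 = 0 + j618.4 Ω
  Z3: Z = R = 108 Ω
Step 3 — With the output port shorted to ground, the output series arm Z2 runs from the junction to ground; the shunt arm Z3 also runs from the junction to ground. They appear in parallel: Z3 || Z2 = 104.8 + j18.3 Ω.
Step 4 — Series with input arm Z1: Z_in = Z1 + (Z3 || Z2) = 842.8 + j18.3 Ω = 843∠1.2° Ω.
Step 5 — Power factor: PF = cos(φ) = Re(Z)/|Z| = 842.8/843 = 0.9998.
Step 6 — Type: Im(Z) = 18.3 ⇒ lagging (phase φ = 1.2°).

PF = 0.9998 (lagging, φ = 1.2°)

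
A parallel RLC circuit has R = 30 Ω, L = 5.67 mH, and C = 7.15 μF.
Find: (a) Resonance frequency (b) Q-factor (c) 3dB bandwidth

Step 1 — Resonance: ω₀ = 1/√(LC) = 1/√(0.00567·7.15e-06) = 4967 rad/s.
Step 2 — f₀ = ω₀/(2π) = 790.5 Hz.
Step 3 — Parallel Q: Q = R/(ω₀L) = 30/(4967·0.00567) = 1.065.
Step 4 — Bandwidth: Δω = ω₀/Q = 4662 rad/s; BW = Δω/(2π) = 742 Hz.

(a) f₀ = 790.5 Hz  (b) Q = 1.065  (c) BW = 742 Hz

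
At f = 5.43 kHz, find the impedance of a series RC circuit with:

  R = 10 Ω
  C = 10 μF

Step 1 — Angular frequency: ω = 2π·f = 2π·5430 = 3.412e+04 rad/s.
Step 2 — Component impedances:
  R: Z = R = 10 Ω
  C: Z = 1/(jωC) = -j/(ω·C) = 0 - j2.931 Ω
Step 3 — Series combination: Z_total = R + C = 10 - j2.931 Ω = 10.42∠-16.3° Ω.

Z = 10 - j2.931 Ω = 10.42∠-16.3° Ω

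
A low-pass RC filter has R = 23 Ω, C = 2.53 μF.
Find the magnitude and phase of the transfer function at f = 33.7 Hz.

Step 1 — Angular frequency: ω = 2π·33.7 = 211.7 rad/s.
Step 2 — Transfer function: H(jω) = 1/(1 + jωRC).
Step 3 — Denominator: 1 + jωRC = 1 + j·211.7·23·2.53e-06 = 1 + j0.01232.
Step 4 — H = 0.9998 - j0.01232.
Step 5 — Magnitude: |H| = 0.9999 (-0.0 dB); phase: φ = -0.7°.

|H| = 0.9999 (-0.0 dB), φ = -0.7°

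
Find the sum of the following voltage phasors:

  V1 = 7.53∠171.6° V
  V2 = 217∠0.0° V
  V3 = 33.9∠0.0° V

Step 1 — Convert each phasor to rectangular form:
  V1 = 7.53·(cos(171.6°) + j·sin(171.6°)) = -7.449 + j1.1 V
  V2 = 217·(cos(0.0°) + j·sin(0.0°)) = 217 V
  V3 = 33.9·(cos(0.0°) + j·sin(0.0°)) = 33.9 V
Step 2 — Sum components: V_total = 243.5 + j1.1 V.
Step 3 — Convert to polar: |V_total| = 243.5 V, ∠V_total = 0.3°.

V_total = 243.5∠0.3° V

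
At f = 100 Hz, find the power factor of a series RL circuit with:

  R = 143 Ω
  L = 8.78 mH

Step 1 — Angular frequency: ω = 2π·f = 2π·100 = 628.3 rad/s.
Step 2 — Component impedances:
  R: Z = R = 143 Ω
  L: Z = jωL = j·628.3·0.00878 = 0 + j5.517 Ω
Step 3 — Series combination: Z_total = R + L = 143 + j5.517 Ω = 143.1∠2.2° Ω.
Step 4 — Power factor: PF = cos(φ) = Re(Z)/|Z| = 143/143.1 = 0.9993.
Step 5 — Type: Im(Z) = 5.517 ⇒ lagging (phase φ = 2.2°).

PF = 0.9993 (lagging, φ = 2.2°)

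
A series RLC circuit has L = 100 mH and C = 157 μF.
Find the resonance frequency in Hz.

Step 1 — Resonance condition Im(Z)=0 gives ω₀ = 1/√(LC).
Step 2 — ω₀ = 1/√(0.1·0.000157) = 252.4 rad/s.
Step 3 — f₀ = ω₀/(2π) = 40.17 Hz.

f₀ = 40.17 Hz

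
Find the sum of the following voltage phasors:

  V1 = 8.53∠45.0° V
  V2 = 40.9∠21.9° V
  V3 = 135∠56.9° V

Step 1 — Convert each phasor to rectangular form:
  V1 = 8.53·(cos(45.0°) + j·sin(45.0°)) = 6.032 + j6.032 V
  V2 = 40.9·(cos(21.9°) + j·sin(21.9°)) = 37.95 + j15.26 V
  V3 = 135·(cos(56.9°) + j·sin(56.9°)) = 73.72 + j113.1 V
Step 2 — Sum components: V_total = 117.7 + j134.4 V.
Step 3 — Convert to polar: |V_total| = 178.6 V, ∠V_total = 48.8°.

V_total = 178.6∠48.8° V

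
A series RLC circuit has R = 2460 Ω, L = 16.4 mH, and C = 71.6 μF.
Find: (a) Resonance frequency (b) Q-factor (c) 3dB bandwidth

Step 1 — Resonance condition Im(Z)=0 gives ω₀ = 1/√(LC).
Step 2 — ω₀ = 1/√(0.0164·7.16e-05) = 922.8 rad/s.
Step 3 — f₀ = ω₀/(2π) = 146.9 Hz.
Step 4 — Series Q: Q = ω₀L/R = 922.8·0.0164/2460 = 0.006152.
Step 5 — 3dB bandwidth: Δω = ω₀/Q = 1.5e+05 rad/s; BW = Δω/(2π) = 2.387e+04 Hz.

(a) f₀ = 146.9 Hz  (b) Q = 0.006152  (c) BW = 2.387e+04 Hz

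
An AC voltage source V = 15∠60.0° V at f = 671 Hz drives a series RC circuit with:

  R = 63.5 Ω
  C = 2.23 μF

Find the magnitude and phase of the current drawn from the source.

Step 1 — Angular frequency: ω = 2π·f = 2π·671 = 4216 rad/s.
Step 2 — Component impedances:
  R: Z = R = 63.5 Ω
  C: Z = 1/(jωC) = -j/(ω·C) = 0 - j106.4 Ω
Step 3 — Series combination: Z_total = R + C = 63.5 - j106.4 Ω = 123.9∠-59.2° Ω.
Step 4 — Source phasor: V = 15∠60.0° V = 7.5 + j12.99 V.
Step 5 — Ohm's law: I = V / Z_total = (7.5 + j12.99) / (63.5 - j106.4) = -0.059 + j0.1057 A.
Step 6 — Convert to polar: |I| = 0.1211 A, ∠I = 119.2°.

I = 0.1211∠119.2° A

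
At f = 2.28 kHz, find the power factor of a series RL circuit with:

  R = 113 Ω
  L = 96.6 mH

Step 1 — Angular frequency: ω = 2π·f = 2π·2280 = 1.433e+04 rad/s.
Step 2 — Component impedances:
  R: Z = R = 113 Ω
  L: Z = jωL = j·1.433e+04·0.0966 = 0 + j1384 Ω
Step 3 — Series combination: Z_total = R + L = 113 + j1384 Ω = 1388∠85.3° Ω.
Step 4 — Power factor: PF = cos(φ) = Re(Z)/|Z| = 113/1388.5 = 0.08138.
Step 5 — Type: Im(Z) = 1384 ⇒ lagging (phase φ = 85.3°).

PF = 0.08138 (lagging, φ = 85.3°)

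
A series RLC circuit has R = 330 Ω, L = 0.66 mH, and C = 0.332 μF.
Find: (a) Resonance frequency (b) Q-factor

Step 1 — Resonance condition Im(Z)=0 gives ω₀ = 1/√(LC).
Step 2 — ω₀ = 1/√(0.00066·3.32e-07) = 6.756e+04 rad/s.
Step 3 — f₀ = ω₀/(2π) = 1.075e+04 Hz.
Step 4 — Series Q: Q = ω₀L/R = 6.756e+04·0.00066/330 = 0.1351.

(a) f₀ = 1.075e+04 Hz  (b) Q = 0.1351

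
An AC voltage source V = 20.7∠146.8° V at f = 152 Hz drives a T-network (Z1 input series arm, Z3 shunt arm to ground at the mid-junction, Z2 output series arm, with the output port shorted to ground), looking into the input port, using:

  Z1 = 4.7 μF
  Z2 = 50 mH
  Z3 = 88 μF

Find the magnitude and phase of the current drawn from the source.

Step 1 — Angular frequency: ω = 2π·f = 2π·152 = 955 rad/s.
Step 2 — Component impedances:
  Z1: Z = 1/(jωC) = -j/(ω·C) = 0 - j222.8 Ω
  Z2: Z = jωL = j·955·0.05 = 0 + j47.75 Ω
  Z3: Z = 1/(jωC) = -j/(ω·C) = 0 - j11.9 Ω
Step 3 — With the output port shorted to ground, the output series arm Z2 runs from the junction to ground; the shunt arm Z3 also runs from the junction to ground. They appear in parallel: Z3 || Z2 = 0 - j15.85 Ω.
Step 4 — Series with input arm Z1: Z_in = Z1 + (Z3 || Z2) = 0 - j238.6 Ω = 238.6∠-90.0° Ω.
Step 5 — Source phasor: V = 20.7∠146.8° V = -17.32 + j11.33 V.
Step 6 — Ohm's law: I = V / Z_total = (-17.32 + j11.33) / (0 - j238.6) = -0.0475 - j0.07259 A.
Step 7 — Convert to polar: |I| = 0.08675 A, ∠I = -123.2°.

I = 0.08675∠-123.2° A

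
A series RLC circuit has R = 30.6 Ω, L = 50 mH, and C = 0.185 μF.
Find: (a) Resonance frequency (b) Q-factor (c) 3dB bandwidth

Step 1 — Resonance: ω₀ = 1/√(LC) = 1/√(0.05·1.85e-07) = 1.04e+04 rad/s.
Step 2 — f₀ = ω₀/(2π) = 1655 Hz.
Step 3 — Series Q: Q = ω₀L/R = 1.04e+04·0.05/30.6 = 16.99.
Step 4 — Bandwidth: Δω = ω₀/Q = 612 rad/s; BW = Δω/(2π) = 97.4 Hz.

(a) f₀ = 1655 Hz  (b) Q = 16.99  (c) BW = 97.4 Hz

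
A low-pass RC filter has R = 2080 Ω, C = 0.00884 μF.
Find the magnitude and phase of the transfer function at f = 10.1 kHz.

Step 1 — Angular frequency: ω = 2π·1.01e+04 = 6.346e+04 rad/s.
Step 2 — Transfer function: H(jω) = 1/(1 + jωRC).
Step 3 — Denominator: 1 + jωRC = 1 + j·6.346e+04·2080·8.84e-09 = 1 + j1.167.
Step 4 — H = 0.4235 - j0.4941.
Step 5 — Magnitude: |H| = 0.6507 (-3.7 dB); phase: φ = -49.4°.

|H| = 0.6507 (-3.7 dB), φ = -49.4°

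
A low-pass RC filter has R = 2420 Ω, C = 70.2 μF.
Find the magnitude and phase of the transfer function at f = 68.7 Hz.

Step 1 — Angular frequency: ω = 2π·68.7 = 431.7 rad/s.
Step 2 — Transfer function: H(jω) = 1/(1 + jωRC).
Step 3 — Denominator: 1 + jωRC = 1 + j·431.7·2420·7.02e-05 = 1 + j73.33.
Step 4 — H = 0.0001859 - j0.01363.
Step 5 — Magnitude: |H| = 0.01364 (-37.3 dB); phase: φ = -89.2°.

|H| = 0.01364 (-37.3 dB), φ = -89.2°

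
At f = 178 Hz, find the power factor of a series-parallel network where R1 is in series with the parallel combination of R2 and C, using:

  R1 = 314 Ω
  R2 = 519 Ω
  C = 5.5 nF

Step 1 — Angular frequency: ω = 2π·f = 2π·178 = 1118 rad/s.
Step 2 — Component impedances:
  R1: Z = R = 314 Ω
  R2: Z = R = 519 Ω
  C: Z = 1/(jωC) = -j/(ω·C) = 0 - j1.626e+05 Ω
Step 3 — Parallel branch: R2 || C = 1/(1/R2 + 1/C) = 519 - j1.657 Ω.
Step 4 — Series with R1: Z_total = R1 + (R2 || C) = 833 - j1.657 Ω = 833∠-0.1° Ω.
Step 5 — Power factor: PF = cos(φ) = Re(Z)/|Z| = 833/833 = 1.
Step 6 — Type: Im(Z) = -1.657 ⇒ leading (phase φ = -0.1°).

PF = 1 (leading, φ = -0.1°)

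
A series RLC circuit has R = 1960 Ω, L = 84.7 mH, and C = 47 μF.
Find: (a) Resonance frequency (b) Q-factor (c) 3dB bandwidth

Step 1 — Resonance: ω₀ = 1/√(LC) = 1/√(0.0847·4.7e-05) = 501.2 rad/s.
Step 2 — f₀ = ω₀/(2π) = 79.77 Hz.
Step 3 — Series Q: Q = ω₀L/R = 501.2·0.0847/1960 = 0.02166.
Step 4 — Bandwidth: Δω = ω₀/Q = 2.314e+04 rad/s; BW = Δω/(2π) = 3683 Hz.

(a) f₀ = 79.77 Hz  (b) Q = 0.02166  (c) BW = 3683 Hz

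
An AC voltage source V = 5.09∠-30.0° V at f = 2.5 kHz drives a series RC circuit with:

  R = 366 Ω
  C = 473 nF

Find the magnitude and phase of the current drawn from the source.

Step 1 — Angular frequency: ω = 2π·f = 2π·2500 = 1.571e+04 rad/s.
Step 2 — Component impedances:
  R: Z = R = 366 Ω
  C: Z = 1/(jωC) = -j/(ω·C) = 0 - j134.6 Ω
Step 3 — Series combination: Z_total = R + C = 366 - j134.6 Ω = 390∠-20.2° Ω.
Step 4 — Source phasor: V = 5.09∠-30.0° V = 4.408 - j2.545 V.
Step 5 — Ohm's law: I = V / Z_total = (4.408 - j2.545) / (366 - j134.6) = 0.01286 - j0.002224 A.
Step 6 — Convert to polar: |I| = 0.01305 A, ∠I = -9.8°.

I = 0.01305∠-9.8° A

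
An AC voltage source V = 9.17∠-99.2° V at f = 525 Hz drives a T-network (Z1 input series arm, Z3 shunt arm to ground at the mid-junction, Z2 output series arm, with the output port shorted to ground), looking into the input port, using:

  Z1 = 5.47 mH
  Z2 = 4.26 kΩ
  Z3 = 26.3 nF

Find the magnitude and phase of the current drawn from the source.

Step 1 — Angular frequency: ω = 2π·f = 2π·525 = 3299 rad/s.
Step 2 — Component impedances:
  Z1: Z = jωL = j·3299·0.00547 = 0 + j18.04 Ω
  Z2: Z = R = 4260 Ω
  Z3: Z = 1/(jωC) = -j/(ω·C) = 0 - j1.153e+04 Ω
Step 3 — With the output port shorted to ground, the output series arm Z2 runs from the junction to ground; the shunt arm Z3 also runs from the junction to ground. They appear in parallel: Z3 || Z2 = 3748 - j1385 Ω.
Step 4 — Series with input arm Z1: Z_in = Z1 + (Z3 || Z2) = 3748 - j1367 Ω = 3990∠-20.0° Ω.
Step 5 — Source phasor: V = 9.17∠-99.2° V = -1.466 - j9.052 V.
Step 6 — Ohm's law: I = V / Z_total = (-1.466 - j9.052) / (3748 - j1367) = 0.0004323 - j0.002257 A.
Step 7 — Convert to polar: |I| = 0.002298 A, ∠I = -79.2°.

I = 0.002298∠-79.2° A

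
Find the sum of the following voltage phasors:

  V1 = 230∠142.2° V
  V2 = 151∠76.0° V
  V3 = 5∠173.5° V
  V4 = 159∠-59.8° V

Step 1 — Convert each phasor to rectangular form:
  V1 = 230·(cos(142.2°) + j·sin(142.2°)) = -181.7 + j141 V
  V2 = 151·(cos(76.0°) + j·sin(76.0°)) = 36.53 + j146.5 V
  V3 = 5·(cos(173.5°) + j·sin(173.5°)) = -4.968 + j0.566 V
  V4 = 159·(cos(-59.8°) + j·sin(-59.8°)) = 79.98 - j137.4 V
Step 2 — Sum components: V_total = -70.19 + j150.6 V.
Step 3 — Convert to polar: |V_total| = 166.2 V, ∠V_total = 115.0°.

V_total = 166.2∠115.0° V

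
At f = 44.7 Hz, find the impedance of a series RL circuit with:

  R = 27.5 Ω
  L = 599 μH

Step 1 — Angular frequency: ω = 2π·f = 2π·44.7 = 280.9 rad/s.
Step 2 — Component impedances:
  R: Z = R = 27.5 Ω
  L: Z = jωL = j·280.9·0.000599 = 0 + j0.1682 Ω
Step 3 — Series combination: Z_total = R + L = 27.5 + j0.1682 Ω = 27.5∠0.4° Ω.

Z = 27.5 + j0.1682 Ω = 27.5∠0.4° Ω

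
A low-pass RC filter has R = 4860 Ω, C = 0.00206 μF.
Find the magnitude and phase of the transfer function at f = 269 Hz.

Step 1 — Angular frequency: ω = 2π·269 = 1690 rad/s.
Step 2 — Transfer function: H(jω) = 1/(1 + jωRC).
Step 3 — Denominator: 1 + jωRC = 1 + j·1690·4860·2.06e-09 = 1 + j0.01692.
Step 4 — H = 0.9997 - j0.01692.
Step 5 — Magnitude: |H| = 0.9999 (-0.0 dB); phase: φ = -1.0°.

|H| = 0.9999 (-0.0 dB), φ = -1.0°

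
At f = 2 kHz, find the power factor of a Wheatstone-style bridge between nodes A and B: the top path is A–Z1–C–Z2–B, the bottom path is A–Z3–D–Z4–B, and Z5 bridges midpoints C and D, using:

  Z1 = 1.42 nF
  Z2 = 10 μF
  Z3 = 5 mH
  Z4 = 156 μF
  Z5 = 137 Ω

Step 1 — Angular frequency: ω = 2π·f = 2π·2000 = 1.257e+04 rad/s.
Step 2 — Component impedances:
  Z1: Z = 1/(jωC) = -j/(ω·C) = 0 - j5.604e+04 Ω
  Z2: Z = 1/(jωC) = -j/(ω·C) = 0 - j7.958 Ω
  Z3: Z = jωL = j·1.257e+04·0.005 = 0 + j62.83 Ω
  Z4: Z = 1/(jωC) = -j/(ω·C) = 0 - j0.5101 Ω
  Z5: Z = R = 137 Ω
Step 3 — Bridge requires nodal analysis (the Z5 bridge couples midpoints C and D, so the two paths cannot be reduced to a simple series/parallel combination). Setting node B to ground and injecting 1 A at node A, the 3-node admittance system at A, C, D solves to V_A = Z_AB = 0.001963 + j62.39 Ω = 62.39∠90.0° Ω.
Step 4 — Power factor: PF = cos(φ) = Re(Z)/|Z| = 0.001963/62.39 = 3.146e-05.
Step 5 — Type: Im(Z) = 62.39 ⇒ lagging (phase φ = 90.0°).

PF = 3.146e-05 (lagging, φ = 90.0°)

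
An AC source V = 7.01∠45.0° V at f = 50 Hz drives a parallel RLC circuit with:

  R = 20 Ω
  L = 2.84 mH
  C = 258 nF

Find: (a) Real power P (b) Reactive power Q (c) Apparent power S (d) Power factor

Step 1 — Angular frequency: ω = 2π·f = 2π·50 = 314.2 rad/s.
Step 2 — Component impedances:
  R: Z = R = 20 Ω
  L: Z = jωL = j·314.2·0.00284 = 0 + j0.8922 Ω
  C: Z = 1/(jωC) = -j/(ω·C) = 0 - j1.234e+04 Ω
Step 3 — Parallel combination: 1/Z_total = 1/R + 1/L + 1/C; Z_total = 0.03973 + j0.8905 Ω = 0.8914∠87.4° Ω.
Step 4 — Source phasor: V = 7.01∠45.0° V = 4.957 + j4.957 V.
Step 5 — Current: I = V / Z = 5.803 - j5.307 A = 7.864∠-42.4° A.
Step 6 — Complex power: S = V·I* = 2.457 + j55.07 VA.
Step 7 — Real power: P = Re(S) = 2.457 W.
Step 8 — Reactive power: Q = Im(S) = 55.07 VAR.
Step 9 — Apparent power: |S| = 55.13 VA.
Step 10 — Power factor: PF = P/|S| = 0.04457 (lagging).

(a) P = 2.457 W  (b) Q = 55.07 VAR  (c) S = 55.13 VA  (d) PF = 0.04457 (lagging)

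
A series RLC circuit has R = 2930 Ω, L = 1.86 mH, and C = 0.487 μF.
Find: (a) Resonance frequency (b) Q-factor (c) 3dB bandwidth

Step 1 — Resonance: ω₀ = 1/√(LC) = 1/√(0.00186·4.87e-07) = 3.323e+04 rad/s.
Step 2 — f₀ = ω₀/(2π) = 5288 Hz.
Step 3 — Series Q: Q = ω₀L/R = 3.323e+04·0.00186/2930 = 0.02109.
Step 4 — Bandwidth: Δω = ω₀/Q = 1.575e+06 rad/s; BW = Δω/(2π) = 2.507e+05 Hz.

(a) f₀ = 5288 Hz  (b) Q = 0.02109  (c) BW = 2.507e+05 Hz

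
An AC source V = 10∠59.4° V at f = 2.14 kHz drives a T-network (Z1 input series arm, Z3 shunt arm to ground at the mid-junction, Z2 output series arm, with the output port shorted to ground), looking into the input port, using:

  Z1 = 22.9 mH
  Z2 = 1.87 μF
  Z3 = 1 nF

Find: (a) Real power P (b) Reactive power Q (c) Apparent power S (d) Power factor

Step 1 — Angular frequency: ω = 2π·f = 2π·2140 = 1.345e+04 rad/s.
Step 2 — Component impedances:
  Z1: Z = jωL = j·1.345e+04·0.0229 = 0 + j307.9 Ω
  Z2: Z = 1/(jωC) = -j/(ω·C) = 0 - j39.77 Ω
  Z3: Z = 1/(jωC) = -j/(ω·C) = 0 - j7.437e+04 Ω
Step 3 — With the output port shorted to ground, the output series arm Z2 runs from the junction to ground; the shunt arm Z3 also runs from the junction to ground. They appear in parallel: Z3 || Z2 = 0 - j39.75 Ω.
Step 4 — Series with input arm Z1: Z_in = Z1 + (Z3 || Z2) = 0 + j268.2 Ω = 268.2∠90.0° Ω.
Step 5 — Source phasor: V = 10∠59.4° V = 5.09 + j8.607 V.
Step 6 — Current: I = V / Z = 0.0321 - j0.01898 A = 0.03729∠-30.6° A.
Step 7 — Complex power: S = V·I* = 0 + j0.3729 VA.
Step 8 — Real power: P = Re(S) = 0 W.
Step 9 — Reactive power: Q = Im(S) = 0.3729 VAR.
Step 10 — Apparent power: |S| = 0.3729 VA.
Step 11 — Power factor: PF = P/|S| = 0 (lagging).

(a) P = 0 W  (b) Q = 0.3729 VAR  (c) S = 0.3729 VA  (d) PF = 0 (lagging)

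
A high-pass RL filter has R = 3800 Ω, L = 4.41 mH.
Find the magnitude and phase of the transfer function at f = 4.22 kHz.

Step 1 — Angular frequency: ω = 2π·4220 = 2.652e+04 rad/s.
Step 2 — Transfer function: H(jω) = jωL/(R + jωL).
Step 3 — Numerator jωL = j·116.9; denominator R + jωL = 3800 + j116.9.
Step 4 — H = 0.000946 + j0.03074.
Step 5 — Magnitude: |H| = 0.03076 (-30.2 dB); phase: φ = 88.2°.

|H| = 0.03076 (-30.2 dB), φ = 88.2°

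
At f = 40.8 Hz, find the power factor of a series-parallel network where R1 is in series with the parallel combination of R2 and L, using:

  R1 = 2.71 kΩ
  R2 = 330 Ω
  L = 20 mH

Step 1 — Angular frequency: ω = 2π·f = 2π·40.8 = 256.4 rad/s.
Step 2 — Component impedances:
  R1: Z = R = 2710 Ω
  R2: Z = R = 330 Ω
  L: Z = jωL = j·256.4·0.02 = 0 + j5.127 Ω
Step 3 — Parallel branch: R2 || L = 1/(1/R2 + 1/L) = 0.07964 + j5.126 Ω.
Step 4 — Series with R1: Z_total = R1 + (R2 || L) = 2710 + j5.126 Ω = 2710∠0.1° Ω.
Step 5 — Power factor: PF = cos(φ) = Re(Z)/|Z| = 2710/2710 = 1.
Step 6 — Type: Im(Z) = 5.126 ⇒ lagging (phase φ = 0.1°).

PF = 1 (lagging, φ = 0.1°)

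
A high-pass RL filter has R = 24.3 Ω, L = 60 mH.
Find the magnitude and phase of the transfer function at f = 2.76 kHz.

Step 1 — Angular frequency: ω = 2π·2760 = 1.734e+04 rad/s.
Step 2 — Transfer function: H(jω) = jωL/(R + jωL).
Step 3 — Numerator jωL = j·1040; denominator R + jωL = 24.3 + j1040.
Step 4 — H = 0.9995 + j0.02334.
Step 5 — Magnitude: |H| = 0.9997 (-0.0 dB); phase: φ = 1.3°.

|H| = 0.9997 (-0.0 dB), φ = 1.3°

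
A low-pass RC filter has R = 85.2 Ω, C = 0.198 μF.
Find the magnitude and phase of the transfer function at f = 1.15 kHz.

Step 1 — Angular frequency: ω = 2π·1150 = 7226 rad/s.
Step 2 — Transfer function: H(jω) = 1/(1 + jωRC).
Step 3 — Denominator: 1 + jωRC = 1 + j·7226·85.2·1.98e-07 = 1 + j0.1219.
Step 4 — H = 0.9854 - j0.1201.
Step 5 — Magnitude: |H| = 0.9927 (-0.1 dB); phase: φ = -6.9°.

|H| = 0.9927 (-0.1 dB), φ = -6.9°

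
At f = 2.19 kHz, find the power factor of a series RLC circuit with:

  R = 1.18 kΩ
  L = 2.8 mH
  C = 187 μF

Step 1 — Angular frequency: ω = 2π·f = 2π·2190 = 1.376e+04 rad/s.
Step 2 — Component impedances:
  R: Z = R = 1180 Ω
  L: Z = jωL = j·1.376e+04·0.0028 = 0 + j38.53 Ω
  C: Z = 1/(jωC) = -j/(ω·C) = 0 - j0.3886 Ω
Step 3 — Series combination: Z_total = R + L + C = 1180 + j38.14 Ω = 1181∠1.9° Ω.
Step 4 — Power factor: PF = cos(φ) = Re(Z)/|Z| = 1180/1180.6 = 0.9995.
Step 5 — Type: Im(Z) = 38.14 ⇒ lagging (phase φ = 1.9°).

PF = 0.9995 (lagging, φ = 1.9°)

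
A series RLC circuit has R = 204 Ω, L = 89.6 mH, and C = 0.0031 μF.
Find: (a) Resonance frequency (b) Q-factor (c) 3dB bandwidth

Step 1 — Resonance condition Im(Z)=0 gives ω₀ = 1/√(LC).
Step 2 — ω₀ = 1/√(0.0896·3.1e-09) = 6e+04 rad/s.
Step 3 — f₀ = ω₀/(2π) = 9550 Hz.
Step 4 — Series Q: Q = ω₀L/R = 6e+04·0.0896/204 = 26.35.
Step 5 — 3dB bandwidth: Δω = ω₀/Q = 2277 rad/s; BW = Δω/(2π) = 362.4 Hz.

(a) f₀ = 9550 Hz  (b) Q = 26.35  (c) BW = 362.4 Hz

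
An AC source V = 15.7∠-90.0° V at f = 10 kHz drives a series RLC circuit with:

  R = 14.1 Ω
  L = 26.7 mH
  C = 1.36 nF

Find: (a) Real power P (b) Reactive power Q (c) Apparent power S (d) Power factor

Step 1 — Angular frequency: ω = 2π·f = 2π·1e+04 = 6.283e+04 rad/s.
Step 2 — Component impedances:
  R: Z = R = 14.1 Ω
  L: Z = jωL = j·6.283e+04·0.0267 = 0 + j1678 Ω
  C: Z = 1/(jωC) = -j/(ω·C) = 0 - j1.17e+04 Ω
Step 3 — Series combination: Z_total = R + L + C = 14.1 - j1.002e+04 Ω = 1.002e+04∠-89.9° Ω.
Step 4 — Source phasor: V = 15.7∠-90.0° V = 0 - j15.7 V.
Step 5 — Current: I = V / Z = 0.001566 - j2.203e-06 A = 0.001566∠-0.1° A.
Step 6 — Complex power: S = V·I* = 3.458e-05 - j0.02459 VA.
Step 7 — Real power: P = Re(S) = 3.458e-05 W.
Step 8 — Reactive power: Q = Im(S) = -0.02459 VAR.
Step 9 — Apparent power: |S| = 0.02459 VA.
Step 10 — Power factor: PF = P/|S| = 0.001406 (leading).

(a) P = 3.458e-05 W  (b) Q = -0.02459 VAR  (c) S = 0.02459 VA  (d) PF = 0.001406 (leading)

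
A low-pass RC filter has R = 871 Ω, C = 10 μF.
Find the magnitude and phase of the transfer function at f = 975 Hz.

Step 1 — Angular frequency: ω = 2π·975 = 6126 rad/s.
Step 2 — Transfer function: H(jω) = 1/(1 + jωRC).
Step 3 — Denominator: 1 + jωRC = 1 + j·6126·871·1e-05 = 1 + j53.36.
Step 4 — H = 0.0003511 - j0.01873.
Step 5 — Magnitude: |H| = 0.01874 (-34.5 dB); phase: φ = -88.9°.

|H| = 0.01874 (-34.5 dB), φ = -88.9°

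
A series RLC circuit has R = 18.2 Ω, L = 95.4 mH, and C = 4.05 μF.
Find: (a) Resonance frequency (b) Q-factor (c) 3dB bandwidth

Step 1 — Resonance condition Im(Z)=0 gives ω₀ = 1/√(LC).
Step 2 — ω₀ = 1/√(0.0954·4.05e-06) = 1609 rad/s.
Step 3 — f₀ = ω₀/(2π) = 256 Hz.
Step 4 — Series Q: Q = ω₀L/R = 1609·0.0954/18.2 = 8.433.
Step 5 — 3dB bandwidth: Δω = ω₀/Q = 190.8 rad/s; BW = Δω/(2π) = 30.36 Hz.

(a) f₀ = 256 Hz  (b) Q = 8.433  (c) BW = 30.36 Hz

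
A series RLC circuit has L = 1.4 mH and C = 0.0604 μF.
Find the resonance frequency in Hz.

Step 1 — Resonance condition Im(Z)=0 gives ω₀ = 1/√(LC).
Step 2 — ω₀ = 1/√(0.0014·6.04e-08) = 1.087e+05 rad/s.
Step 3 — f₀ = ω₀/(2π) = 1.731e+04 Hz.

f₀ = 1.731e+04 Hz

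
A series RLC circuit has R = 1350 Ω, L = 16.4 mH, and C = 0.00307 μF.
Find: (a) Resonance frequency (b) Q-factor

Step 1 — Resonance condition Im(Z)=0 gives ω₀ = 1/√(LC).
Step 2 — ω₀ = 1/√(0.0164·3.07e-09) = 1.409e+05 rad/s.
Step 3 — f₀ = ω₀/(2π) = 2.243e+04 Hz.
Step 4 — Series Q: Q = ω₀L/R = 1.409e+05·0.0164/1350 = 1.712.

(a) f₀ = 2.243e+04 Hz  (b) Q = 1.712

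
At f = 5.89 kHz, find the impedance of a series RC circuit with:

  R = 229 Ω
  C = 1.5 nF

Step 1 — Angular frequency: ω = 2π·f = 2π·5890 = 3.701e+04 rad/s.
Step 2 — Component impedances:
  R: Z = R = 229 Ω
  C: Z = 1/(jωC) = -j/(ω·C) = 0 - j1.801e+04 Ω
Step 3 — Series combination: Z_total = R + C = 229 - j1.801e+04 Ω = 1.802e+04∠-89.3° Ω.

Z = 229 - j1.801e+04 Ω = 1.802e+04∠-89.3° Ω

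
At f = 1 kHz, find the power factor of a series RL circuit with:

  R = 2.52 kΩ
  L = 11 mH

Step 1 — Angular frequency: ω = 2π·f = 2π·1000 = 6283 rad/s.
Step 2 — Component impedances:
  R: Z = R = 2520 Ω
  L: Z = jωL = j·6283·0.011 = 0 + j69.12 Ω
Step 3 — Series combination: Z_total = R + L = 2520 + j69.12 Ω = 2521∠1.6° Ω.
Step 4 — Power factor: PF = cos(φ) = Re(Z)/|Z| = 2520/2521 = 0.9996.
Step 5 — Type: Im(Z) = 69.12 ⇒ lagging (phase φ = 1.6°).

PF = 0.9996 (lagging, φ = 1.6°)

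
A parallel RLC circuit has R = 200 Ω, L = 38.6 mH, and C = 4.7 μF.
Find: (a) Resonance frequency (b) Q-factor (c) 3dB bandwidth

Step 1 — Resonance: ω₀ = 1/√(LC) = 1/√(0.0386·4.7e-06) = 2348 rad/s.
Step 2 — f₀ = ω₀/(2π) = 373.7 Hz.
Step 3 — Parallel Q: Q = R/(ω₀L) = 200/(2348·0.0386) = 2.207.
Step 4 — Bandwidth: Δω = ω₀/Q = 1064 rad/s; BW = Δω/(2π) = 169.3 Hz.

(a) f₀ = 373.7 Hz  (b) Q = 2.207  (c) BW = 169.3 Hz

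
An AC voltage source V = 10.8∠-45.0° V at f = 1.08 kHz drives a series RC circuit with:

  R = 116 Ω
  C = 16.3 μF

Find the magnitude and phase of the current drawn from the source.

Step 1 — Angular frequency: ω = 2π·f = 2π·1080 = 6786 rad/s.
Step 2 — Component impedances:
  R: Z = R = 116 Ω
  C: Z = 1/(jωC) = -j/(ω·C) = 0 - j9.041 Ω
Step 3 — Series combination: Z_total = R + C = 116 - j9.041 Ω = 116.4∠-4.5° Ω.
Step 4 — Source phasor: V = 10.8∠-45.0° V = 7.637 - j7.637 V.
Step 5 — Ohm's law: I = V / Z_total = (7.637 - j7.637) / (116 - j9.041) = 0.07054 - j0.06034 A.
Step 6 — Convert to polar: |I| = 0.09282 A, ∠I = -40.5°.

I = 0.09282∠-40.5° A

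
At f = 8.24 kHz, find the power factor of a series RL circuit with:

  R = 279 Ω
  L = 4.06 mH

Step 1 — Angular frequency: ω = 2π·f = 2π·8240 = 5.177e+04 rad/s.
Step 2 — Component impedances:
  R: Z = R = 279 Ω
  L: Z = jωL = j·5.177e+04·0.00406 = 0 + j210.2 Ω
Step 3 — Series combination: Z_total = R + L = 279 + j210.2 Ω = 349.3∠37.0° Ω.
Step 4 — Power factor: PF = cos(φ) = Re(Z)/|Z| = 279/349.3 = 0.7987.
Step 5 — Type: Im(Z) = 210.2 ⇒ lagging (phase φ = 37.0°).

PF = 0.7987 (lagging, φ = 37.0°)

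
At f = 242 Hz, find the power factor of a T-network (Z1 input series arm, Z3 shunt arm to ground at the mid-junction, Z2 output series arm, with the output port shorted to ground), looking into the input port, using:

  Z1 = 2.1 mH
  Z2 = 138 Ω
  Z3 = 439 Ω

Step 1 — Angular frequency: ω = 2π·f = 2π·242 = 1521 rad/s.
Step 2 — Component impedances:
  Z1: Z = jωL = j·1521·0.0021 = 0 + j3.193 Ω
  Z2: Z = R = 138 Ω
  Z3: Z = R = 439 Ω
Step 3 — With the output port shorted to ground, the output series arm Z2 runs from the junction to ground; the shunt arm Z3 also runs from the junction to ground. They appear in parallel: Z3 || Z2 = 105 Ω.
Step 4 — Series with input arm Z1: Z_in = Z1 + (Z3 || Z2) = 105 + j3.193 Ω = 105∠1.7° Ω.
Step 5 — Power factor: PF = cos(φ) = Re(Z)/|Z| = 104.99/105.04 = 0.9995.
Step 6 — Type: Im(Z) = 3.193 ⇒ lagging (phase φ = 1.7°).

PF = 0.9995 (lagging, φ = 1.7°)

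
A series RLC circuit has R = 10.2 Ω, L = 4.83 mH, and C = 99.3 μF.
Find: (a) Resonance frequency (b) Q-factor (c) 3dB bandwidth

Step 1 — Resonance: ω₀ = 1/√(LC) = 1/√(0.00483·9.93e-05) = 1444 rad/s.
Step 2 — f₀ = ω₀/(2π) = 229.8 Hz.
Step 3 — Series Q: Q = ω₀L/R = 1444·0.00483/10.2 = 0.6838.
Step 4 — Bandwidth: Δω = ω₀/Q = 2112 rad/s; BW = Δω/(2π) = 336.1 Hz.

(a) f₀ = 229.8 Hz  (b) Q = 0.6838  (c) BW = 336.1 Hz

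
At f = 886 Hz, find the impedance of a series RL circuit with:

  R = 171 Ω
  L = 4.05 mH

Step 1 — Angular frequency: ω = 2π·f = 2π·886 = 5567 rad/s.
Step 2 — Component impedances:
  R: Z = R = 171 Ω
  L: Z = jωL = j·5567·0.00405 = 0 + j22.55 Ω
Step 3 — Series combination: Z_total = R + L = 171 + j22.55 Ω = 172.5∠7.5° Ω.

Z = 171 + j22.55 Ω = 172.5∠7.5° Ω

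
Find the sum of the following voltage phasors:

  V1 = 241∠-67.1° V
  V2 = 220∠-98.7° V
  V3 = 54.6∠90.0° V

Step 1 — Convert each phasor to rectangular form:
  V1 = 241·(cos(-67.1°) + j·sin(-67.1°)) = 93.78 - j222 V
  V2 = 220·(cos(-98.7°) + j·sin(-98.7°)) = -33.28 - j217.5 V
  V3 = 54.6·(cos(90.0°) + j·sin(90.0°)) = 0 + j54.6 V
Step 2 — Sum components: V_total = 60.5 - j384.9 V.
Step 3 — Convert to polar: |V_total| = 389.6 V, ∠V_total = -81.1°.

V_total = 389.6∠-81.1° V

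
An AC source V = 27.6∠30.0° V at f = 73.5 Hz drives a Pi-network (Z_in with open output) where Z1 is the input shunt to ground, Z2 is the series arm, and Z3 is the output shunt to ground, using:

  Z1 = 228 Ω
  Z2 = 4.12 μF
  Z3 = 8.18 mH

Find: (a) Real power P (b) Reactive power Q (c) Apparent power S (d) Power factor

Step 1 — Angular frequency: ω = 2π·f = 2π·73.5 = 461.8 rad/s.
Step 2 — Component impedances:
  Z1: Z = R = 228 Ω
  Z2: Z = 1/(jωC) = -j/(ω·C) = 0 - j525.6 Ω
  Z3: Z = jωL = j·461.8·0.00818 = 0 + j3.778 Ω
Step 3 — With open output, the series arm Z2 and the output shunt Z3 appear in series to ground: Z2 + Z3 = 0 - j521.8 Ω.
Step 4 — Parallel with input shunt Z1: Z_in = Z1 || (Z2 + Z3) = 191.4 - j83.65 Ω = 208.9∠-23.6° Ω.
Step 5 — Source phasor: V = 27.6∠30.0° V = 23.9 + j13.8 V.
Step 6 — Current: I = V / Z = 0.07839 + j0.1063 A = 0.1321∠53.6° A.
Step 7 — Complex power: S = V·I* = 3.341 - j1.46 VA.
Step 8 — Real power: P = Re(S) = 3.341 W.
Step 9 — Reactive power: Q = Im(S) = -1.46 VAR.
Step 10 — Apparent power: |S| = 3.646 VA.
Step 11 — Power factor: PF = P/|S| = 0.9163 (leading).

(a) P = 3.341 W  (b) Q = -1.46 VAR  (c) S = 3.646 VA  (d) PF = 0.9163 (leading)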